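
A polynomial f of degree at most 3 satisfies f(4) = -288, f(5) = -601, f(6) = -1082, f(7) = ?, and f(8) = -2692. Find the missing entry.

On equispaced nodes a degree-3 polynomial has vanishing fourth forward difference, so
  f(4) - 4·f(5) + 6·f(6) - 4·f(7) + f(8) = 0.
Substituting the known values and solving for f(7):
  -4·f(7) = 7068
  f(7) = -1767.

-1767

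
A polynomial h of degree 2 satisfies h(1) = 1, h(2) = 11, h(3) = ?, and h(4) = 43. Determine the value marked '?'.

On equispaced nodes a degree-2 polynomial has vanishing third forward difference, so
  - h(1) + 3·h(2) - 3·h(3) + h(4) = 0.
Substituting the known values and solving for h(3):
  -3·h(3) = -75
  h(3) = 25.

25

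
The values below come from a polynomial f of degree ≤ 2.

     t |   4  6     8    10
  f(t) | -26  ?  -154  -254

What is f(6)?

-78

The 3 known points determine the degree-2 polynomial uniquely.
Write f(t) = at^2 + bt + c. Substituting each data point gives a linear system:
  16a + 4b + c = -26
  64a + 8b + c = -154
  100a + 10b + c = -254
Solving the system yields a = -3, b = 4, c = 6.
So f(t) = -3t^2 + 4t + 6.
Then f(6) = -78.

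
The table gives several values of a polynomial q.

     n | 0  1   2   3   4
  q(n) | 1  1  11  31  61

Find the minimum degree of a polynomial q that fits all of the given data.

2

Forward differences of the values at n = 0, 1, 2, 3, 4:
  q  : 1  1  11  31  61
  Δ  : 0  10  20  30
  Δ^2: 10  10  10
  Δ^3: 0  0
  Δ^4: 0
The second differences are constant (10) and nonzero, while all higher differences vanish, so the minimal degree is 2.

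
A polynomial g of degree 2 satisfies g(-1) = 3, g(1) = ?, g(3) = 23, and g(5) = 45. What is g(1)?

On equispaced nodes a degree-2 polynomial has vanishing third forward difference, so
  - g(-1) + 3·g(1) - 3·g(3) + g(5) = 0.
Substituting the known values and solving for g(1):
  3·g(1) = 27
  g(1) = 9.

9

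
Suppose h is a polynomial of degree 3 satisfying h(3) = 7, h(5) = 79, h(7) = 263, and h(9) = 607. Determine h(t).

h(t) = t^3 - t^2 - 5t + 4

Using the Lagrange interpolation formula with nodes 3, 5, 7, 9:
  L_0(t) = (t - 5)(t - 7)(t - 9) / -48
  L_1(t) = (t - 3)(t - 7)(t - 9) / 16
  L_2(t) = (t - 3)(t - 5)(t - 9) / -16
  L_3(t) = (t - 3)(t - 5)(t - 7) / 48
Then h(t) = 7·L_0(t) + 79·L_1(t) + 263·L_2(t) + 607·L_3(t).
Expanding and collecting terms gives h(t) = t^3 - t^2 - 5t + 4.
Check: h(3) = 7. ✓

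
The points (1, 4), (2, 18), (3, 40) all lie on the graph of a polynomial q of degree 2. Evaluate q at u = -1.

Using the Lagrange interpolation formula with nodes 1, 2, 3:
  L_0(u) = (u - 2)(u - 3) / 2
  L_1(u) = (u - 1)(u - 3) / -1
  L_2(u) = (u - 1)(u - 2) / 2
Then q(u) = 4·L_0(u) + 18·L_1(u) + 40·L_2(u).
Expanding and collecting terms gives q(u) = 4u^2 + 2u - 2.
Evaluating at u = -1: q(-1) = 0.

0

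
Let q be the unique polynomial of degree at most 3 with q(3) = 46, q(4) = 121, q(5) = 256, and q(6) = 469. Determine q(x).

Write q(x) = ax^3 + bx^2 + cx + d. Substituting each data point gives a linear system:
  27a + 9b + 3c + d = 46
  64a + 16b + 4c + d = 121
  125a + 25b + 5c + d = 256
  216a + 36b + 6c + d = 469
Solving the system yields a = 3, b = -6, c = 6, d = 1.
So q(x) = 3x³ - 6x² + 6x + 1.
Check: q(5) = 256. ✓

q(x) = 3x^3 - 6x^2 + 6x + 1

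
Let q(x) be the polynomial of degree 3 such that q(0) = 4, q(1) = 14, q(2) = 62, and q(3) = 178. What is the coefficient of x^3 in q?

Write q(x) = ax^3 + bx^2 + cx + d. Substituting each data point gives a linear system:
  d = 4
  a + b + c + d = 14
  8a + 4b + 2c + d = 62
  27a + 9b + 3c + d = 178
Solving the system yields a = 5, b = 4, c = 1, d = 4.
So q(x) = 5x^3 + 4x^2 + x + 4.
The leading coefficient is 5.

5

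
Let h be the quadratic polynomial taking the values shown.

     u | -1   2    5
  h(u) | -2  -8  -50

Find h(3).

Using the Lagrange interpolation formula with nodes -1, 2, 5:
  L_0(u) = (u - 2)(u - 5) / 18
  L_1(u) = (u + 1)(u - 5) / -9
  L_2(u) = (u + 1)(u - 2) / 18
Then h(u) = -2·L_0(u) - 8·L_1(u) - 50·L_2(u).
Expanding and collecting terms gives h(u) = -2u^2.
Evaluating at u = 3: h(3) = -18.

-18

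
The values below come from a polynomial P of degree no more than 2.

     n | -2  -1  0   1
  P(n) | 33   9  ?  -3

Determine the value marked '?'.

-3

The 3 known points determine the degree-2 polynomial uniquely.
Write P(n) = an^2 + bn + c. Substituting each data point gives a linear system:
  4a - 2b + c = 33
  a - b + c = 9
  a + b + c = -3
Solving the system yields a = 6, b = -6, c = -3.
So P(n) = 6n² - 6n - 3.
Then P(0) = -3.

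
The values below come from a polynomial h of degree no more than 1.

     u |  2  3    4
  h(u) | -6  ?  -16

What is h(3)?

On equispaced nodes a degree-1 polynomial has vanishing second forward difference, so
  h(2) - 2·h(3) + h(4) = 0.
Substituting the known values and solving for h(3):
  -2·h(3) = 22
  h(3) = -11.

-11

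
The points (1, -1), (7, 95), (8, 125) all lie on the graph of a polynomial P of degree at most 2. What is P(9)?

159

Write P(n) = an^2 + bn + c. Substituting each data point gives a linear system:
  a + b + c = -1
  49a + 7b + c = 95
  64a + 8b + c = 125
Solving the system yields a = 2, b = 0, c = -3.
So P(n) = 2n^2 - 3.
Then P(9) = 159.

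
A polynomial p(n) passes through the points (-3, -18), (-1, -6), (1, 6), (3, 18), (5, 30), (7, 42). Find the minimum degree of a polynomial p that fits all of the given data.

Forward differences of the values at n = -3, -1, 1, 3, 5, 7:
  p  : -18  -6  6  18  30  42
  Δ  : 12  12  12  12  12
  Δ^2: 0  0  0  0
  Δ^3: 0  0  0
  Δ^4: 0  0
  Δ^5: 0
The first differences are constant (12) and nonzero, while all higher differences vanish, so the minimal degree is 1.

1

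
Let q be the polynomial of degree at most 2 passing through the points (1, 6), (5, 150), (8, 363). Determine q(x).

Write q(x) = ax^2 + bx + c. Substituting each data point gives a linear system:
  a + b + c = 6
  25a + 5b + c = 150
  64a + 8b + c = 363
Solving the system yields a = 5, b = 6, c = -5.
So q(x) = 5x² + 6x - 5.
Check: q(1) = 6. ✓

q(x) = 5x^2 + 6x - 5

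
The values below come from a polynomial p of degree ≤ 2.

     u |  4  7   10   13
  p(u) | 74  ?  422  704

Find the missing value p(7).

The 3 known points determine the degree-2 polynomial uniquely.
Write p(u) = au^2 + bu + c. Substituting each data point gives a linear system:
  16a + 4b + c = 74
  100a + 10b + c = 422
  169a + 13b + c = 704
Solving the system yields a = 4, b = 2, c = 2.
So p(u) = 4u² + 2u + 2.
Then p(7) = 212.

212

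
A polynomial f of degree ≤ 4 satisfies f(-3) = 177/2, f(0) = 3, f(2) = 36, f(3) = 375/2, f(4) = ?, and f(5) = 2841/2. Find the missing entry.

589

The 5 known points determine the degree-4 polynomial uniquely.
Write f(n) = an^4 + bn^3 + cn^2 + dn + e. Substituting each data point gives a linear system:
  81a - 27b + 9c - 3d + e = 177/2
  e = 3
  16a + 8b + 4c + 2d + e = 36
  81a + 27b + 9c + 3d + e = 375/2
  625a + 125b + 25c + 5d + e = 2841/2
Solving the system yields a = 2, b = 2, c = -3, d = -3/2, e = 3.
So f(n) = 2n⁴ + 2n³ - 3n² - (3/2)n + 3.
Then f(4) = 589.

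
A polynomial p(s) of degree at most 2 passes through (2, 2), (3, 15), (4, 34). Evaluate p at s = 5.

Using the Lagrange interpolation formula with nodes 2, 3, 4:
  L_0(s) = (s - 3)(s - 4) / 2
  L_1(s) = (s - 2)(s - 4) / -1
  L_2(s) = (s - 2)(s - 3) / 2
Then p(s) = 2·L_0(s) + 15·L_1(s) + 34·L_2(s).
Expanding and collecting terms gives p(s) = 3s^2 - 2s - 6.
Evaluating at s = 5: p(5) = 59.

59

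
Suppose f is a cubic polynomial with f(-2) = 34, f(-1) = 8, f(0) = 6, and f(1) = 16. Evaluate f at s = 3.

Write f(s) = as^3 + bs^2 + cs + d. Substituting each data point gives a linear system:
  -8a + 4b - 2c + d = 34
  -a + b - c + d = 8
  d = 6
  a + b + c + d = 16
Solving the system yields a = -2, b = 6, c = 6, d = 6.
So f(s) = -2s^3 + 6s^2 + 6s + 6.
Then f(3) = 24.

24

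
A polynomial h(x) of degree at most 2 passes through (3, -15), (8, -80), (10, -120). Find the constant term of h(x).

0

Write h(x) = ax^2 + bx + c. Substituting each data point gives a linear system:
  9a + 3b + c = -15
  64a + 8b + c = -80
  100a + 10b + c = -120
Solving the system yields a = -1, b = -2, c = 0.
So h(x) = -x^2 - 2x.
The constant term is 0.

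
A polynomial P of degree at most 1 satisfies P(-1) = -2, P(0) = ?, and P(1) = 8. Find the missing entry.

The 2 known points determine the degree-1 polynomial uniquely.
Write P(u) = au + b. Substituting each data point gives a linear system:
  -a + b = -2
  a + b = 8
Solving the system yields a = 5, b = 3.
So P(u) = 5u + 3.
Then P(0) = 3.

3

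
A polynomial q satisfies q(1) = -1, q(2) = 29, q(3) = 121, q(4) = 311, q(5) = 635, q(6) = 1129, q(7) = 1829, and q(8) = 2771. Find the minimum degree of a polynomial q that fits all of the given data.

Forward differences of the values at s = 1, 2, 3, 4, 5, 6, 7, 8:
  q  : -1  29  121  311  635  1129  1829  2771
  Δ  : 30  92  190  324  494  700  942
  Δ^2: 62  98  134  170  206  242
  Δ^3: 36  36  36  36  36
  Δ^4: 0  0  0  0
  Δ^5: 0  0  0
  Δ^6: 0  0
  Δ^7: 0
The third differences are constant (36) and nonzero, while all higher differences vanish, so the minimal degree is 3.

3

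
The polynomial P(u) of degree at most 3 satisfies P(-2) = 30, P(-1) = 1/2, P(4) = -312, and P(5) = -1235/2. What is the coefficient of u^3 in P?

-5

Write P(u) = au^3 + bu^2 + cu + d. Substituting each data point gives a linear system:
  -8a + 4b - 2c + d = 30
  -a + b - c + d = 1/2
  64a + 16b + 4c + d = -312
  125a + 25b + 5c + d = -1235/2
Solving the system yields a = -5, b = -1/2, c = 4, d = 0.
So P(u) = -5u^3 - (1/2)u^2 + 4u.
The leading coefficient is -5.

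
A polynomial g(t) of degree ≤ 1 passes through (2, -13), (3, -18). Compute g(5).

-28

Write g(t) = at + b. Substituting each data point gives a linear system:
  2a + b = -13
  3a + b = -18
Solving the system yields a = -5, b = -3.
So g(t) = -5t - 3.
Then g(5) = -28.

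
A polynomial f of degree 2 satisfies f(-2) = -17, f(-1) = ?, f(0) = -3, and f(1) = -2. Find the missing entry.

-8

On equispaced nodes a degree-2 polynomial has vanishing third forward difference, so
  - f(-2) + 3·f(-1) - 3·f(0) + f(1) = 0.
Substituting the known values and solving for f(-1):
  3·f(-1) = -24
  f(-1) = -8.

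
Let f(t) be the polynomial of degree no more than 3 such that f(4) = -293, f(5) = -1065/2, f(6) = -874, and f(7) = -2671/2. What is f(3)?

Forward differences of the values at t = 4, 5, 6, 7:
  f  : -293  -1065/2  -874  -2671/2
  Δ  : -479/2  -683/2  -923/2
  Δ^2: -102  -120
  Δ^3: -18
The third differences are constant, confirming degree 3.
Interpolating (Newton forward form) and evaluating at t = 3 gives f(3) = -275/2.

-275/2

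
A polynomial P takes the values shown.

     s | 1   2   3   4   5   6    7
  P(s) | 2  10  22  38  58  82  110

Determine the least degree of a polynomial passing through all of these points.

2

Forward differences of the values at s = 1, 2, 3, 4, 5, 6, 7:
  P  : 2  10  22  38  58  82  110
  Δ  : 8  12  16  20  24  28
  Δ^2: 4  4  4  4  4
  Δ^3: 0  0  0  0
  Δ^4: 0  0  0
  Δ^5: 0  0
  Δ^6: 0
The second differences are constant (4) and nonzero, while all higher differences vanish, so the minimal degree is 2.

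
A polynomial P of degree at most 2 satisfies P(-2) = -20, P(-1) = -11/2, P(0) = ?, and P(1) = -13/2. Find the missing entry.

The 3 known points determine the degree-2 polynomial uniquely.
Write P(n) = an^2 + bn + c. Substituting each data point gives a linear system:
  4a - 2b + c = -20
  a - b + c = -11/2
  a + b + c = -13/2
Solving the system yields a = -5, b = -1/2, c = -1.
So P(n) = -5n^2 - (1/2)n - 1.
Then P(0) = -1.

-1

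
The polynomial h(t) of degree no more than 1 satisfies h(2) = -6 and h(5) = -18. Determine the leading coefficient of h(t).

Write h(t) = at + b. Substituting each data point gives a linear system:
  2a + b = -6
  5a + b = -18
Solving the system yields a = -4, b = 2.
So h(t) = -4t + 2.
The leading coefficient is -4.

-4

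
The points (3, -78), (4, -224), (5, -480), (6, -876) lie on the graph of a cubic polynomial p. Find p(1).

4

Forward differences of the values at s = 3, 4, 5, 6:
  p  : -78  -224  -480  -876
  Δ  : -146  -256  -396
  Δ^2: -110  -140
  Δ^3: -30
The third differences are constant, confirming degree 3.
Interpolating (Newton forward form) and evaluating at s = 1 gives p(1) = 4.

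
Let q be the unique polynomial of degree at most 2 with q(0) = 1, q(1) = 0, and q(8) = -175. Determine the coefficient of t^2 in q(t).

Write q(t) = at^2 + bt + c. Substituting each data point gives a linear system:
  c = 1
  a + b + c = 0
  64a + 8b + c = -175
Solving the system yields a = -3, b = 2, c = 1.
So q(t) = -3t² + 2t + 1.
The leading coefficient is -3.

-3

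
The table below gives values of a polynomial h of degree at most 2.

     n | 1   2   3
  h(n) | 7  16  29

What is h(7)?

Write h(n) = an^2 + bn + c. Substituting each data point gives a linear system:
  a + b + c = 7
  4a + 2b + c = 16
  9a + 3b + c = 29
Solving the system yields a = 2, b = 3, c = 2.
So h(n) = 2n^2 + 3n + 2.
Then h(7) = 121.

121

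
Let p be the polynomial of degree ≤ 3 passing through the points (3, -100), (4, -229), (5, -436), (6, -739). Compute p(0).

-1

Using the Lagrange interpolation formula with nodes 3, 4, 5, 6:
  L_0(t) = (t - 4)(t - 5)(t - 6) / -6
  L_1(t) = (t - 3)(t - 5)(t - 6) / 2
  L_2(t) = (t - 3)(t - 4)(t - 6) / -2
  L_3(t) = (t - 3)(t - 4)(t - 5) / 6
Then p(t) = -100·L_0(t) - 229·L_1(t) - 436·L_2(t) - 739·L_3(t).
Expanding and collecting terms gives p(t) = -3t^3 - 3t^2 + 3t - 1.
Evaluating at t = 0: p(0) = -1.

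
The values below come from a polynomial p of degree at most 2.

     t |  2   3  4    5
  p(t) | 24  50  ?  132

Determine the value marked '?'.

On equispaced nodes a degree-2 polynomial has vanishing third forward difference, so
  - p(2) + 3·p(3) - 3·p(4) + p(5) = 0.
Substituting the known values and solving for p(4):
  -3·p(4) = -258
  p(4) = 86.

86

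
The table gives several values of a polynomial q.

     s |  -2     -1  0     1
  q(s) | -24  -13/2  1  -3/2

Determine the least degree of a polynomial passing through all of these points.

Forward differences of the values at s = -2, -1, 0, 1:
  q  : -24  -13/2  1  -3/2
  Δ  : 35/2  15/2  -5/2
  Δ^2: -10  -10
  Δ^3: 0
The second differences are constant (-10) and nonzero, while all higher differences vanish, so the minimal degree is 2.

2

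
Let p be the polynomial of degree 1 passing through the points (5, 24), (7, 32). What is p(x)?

Using the Lagrange interpolation formula with nodes 5, 7:
  L_0(x) = (x - 7) / -2
  L_1(x) = (x - 5) / 2
Then p(x) = 24·L_0(x) + 32·L_1(x).
Expanding and collecting terms gives p(x) = 4x + 4.
Check: p(5) = 24. ✓

p(x) = 4x + 4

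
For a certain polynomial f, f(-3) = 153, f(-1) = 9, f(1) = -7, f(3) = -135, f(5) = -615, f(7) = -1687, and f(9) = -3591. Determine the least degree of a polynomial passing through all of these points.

Forward differences of the values at n = -3, -1, 1, 3, 5, 7, 9:
  f  : 153  9  -7  -135  -615  -1687  -3591
  Δ  : -144  -16  -128  -480  -1072  -1904
  Δ^2: 128  -112  -352  -592  -832
  Δ^3: -240  -240  -240  -240
  Δ^4: 0  0  0
  Δ^5: 0  0
  Δ^6: 0
The third differences are constant (-240) and nonzero, while all higher differences vanish, so the minimal degree is 3.

3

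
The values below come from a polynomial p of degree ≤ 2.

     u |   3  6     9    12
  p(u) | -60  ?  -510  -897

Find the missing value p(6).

-231

On equispaced nodes a degree-2 polynomial has vanishing third forward difference, so
  - p(3) + 3·p(6) - 3·p(9) + p(12) = 0.
Substituting the known values and solving for p(6):
  3·p(6) = -693
  p(6) = -231.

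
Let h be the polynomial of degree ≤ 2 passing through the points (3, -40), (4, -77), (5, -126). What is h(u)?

Using the Lagrange interpolation formula with nodes 3, 4, 5:
  L_0(u) = (u - 4)(u - 5) / 2
  L_1(u) = (u - 3)(u - 5) / -1
  L_2(u) = (u - 3)(u - 4) / 2
Then h(u) = -40·L_0(u) - 77·L_1(u) - 126·L_2(u).
Expanding and collecting terms gives h(u) = -6u^2 + 5u - 1.
Check: h(5) = -126. ✓

h(u) = -6u^2 + 5u - 1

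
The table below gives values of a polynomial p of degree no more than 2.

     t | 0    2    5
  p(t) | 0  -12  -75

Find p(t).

Write p(t) = at^2 + bt + c. Substituting each data point gives a linear system:
  c = 0
  4a + 2b + c = -12
  25a + 5b + c = -75
Solving the system yields a = -3, b = 0, c = 0.
So p(t) = -3t^2.
Check: p(5) = -75. ✓

p(t) = -3t^2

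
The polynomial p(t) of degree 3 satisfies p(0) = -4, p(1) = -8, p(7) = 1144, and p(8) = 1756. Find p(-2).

-44

Using the Lagrange interpolation formula with nodes 0, 1, 7, 8:
  L_0(t) = (t - 1)(t - 7)(t - 8) / -56
  L_1(t) = t(t - 7)(t - 8) / 42
  L_2(t) = t(t - 1)(t - 8) / -42
  L_3(t) = t(t - 1)(t - 7) / 56
Then p(t) = -4·L_0(t) - 8·L_1(t) + 1144·L_2(t) + 1756·L_3(t).
Expanding and collecting terms gives p(t) = 4t^3 - 4t^2 - 4t - 4.
Evaluating at t = -2: p(-2) = -44.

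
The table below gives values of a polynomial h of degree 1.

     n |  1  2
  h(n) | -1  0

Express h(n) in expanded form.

h(n) = n - 2

Using the Lagrange interpolation formula with nodes 1, 2:
  L_0(n) = (n - 2) / -1
  L_1(n) = (n - 1) / 1
Then h(n) = -1·L_0(n) + 0·L_1(n).
Expanding and collecting terms gives h(n) = n - 2.
Check: h(2) = 0. ✓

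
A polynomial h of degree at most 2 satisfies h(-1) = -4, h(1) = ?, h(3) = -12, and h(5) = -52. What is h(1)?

On equispaced nodes a degree-2 polynomial has vanishing third forward difference, so
  - h(-1) + 3·h(1) - 3·h(3) + h(5) = 0.
Substituting the known values and solving for h(1):
  3·h(1) = 12
  h(1) = 4.

4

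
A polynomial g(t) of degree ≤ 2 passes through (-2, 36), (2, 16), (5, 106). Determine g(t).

g(t) = 5t^2 - 5t + 6

Using the Lagrange interpolation formula with nodes -2, 2, 5:
  L_0(t) = (t - 2)(t - 5) / 28
  L_1(t) = (t + 2)(t - 5) / -12
  L_2(t) = (t + 2)(t - 2) / 21
Then g(t) = 36·L_0(t) + 16·L_1(t) + 106·L_2(t).
Expanding and collecting terms gives g(t) = 5t^2 - 5t + 6.
Check: g(-2) = 36. ✓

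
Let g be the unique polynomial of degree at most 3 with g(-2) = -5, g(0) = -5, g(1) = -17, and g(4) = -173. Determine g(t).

Write g(t) = at^3 + bt^2 + ct + d. Substituting each data point gives a linear system:
  -8a + 4b - 2c + d = -5
  d = -5
  a + b + c + d = -17
  64a + 16b + 4c + d = -173
Solving the system yields a = -1, b = -5, c = -6, d = -5.
So g(t) = -t³ - 5t² - 6t - 5.
Check: g(1) = -17. ✓

g(t) = -t^3 - 5t^2 - 6t - 5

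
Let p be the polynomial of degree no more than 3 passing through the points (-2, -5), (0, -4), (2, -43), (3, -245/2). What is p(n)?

Write p(n) = an^3 + bn^2 + cn + d. Substituting each data point gives a linear system:
  -8a + 4b - 2c + d = -5
  d = -4
  8a + 4b + 2c + d = -43
  27a + 9b + 3c + d = -245/2
Solving the system yields a = -3, b = -5, c = 5/2, d = -4.
So p(n) = -3n³ - 5n² + (5/2)n - 4.
Check: p(-2) = -5. ✓

p(n) = -3n^3 - 5n^2 + (5/2)n - 4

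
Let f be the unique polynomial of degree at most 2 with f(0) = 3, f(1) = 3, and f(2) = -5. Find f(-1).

-5

Write f(u) = au^2 + bu + c. Substituting each data point gives a linear system:
  c = 3
  a + b + c = 3
  4a + 2b + c = -5
Solving the system yields a = -4, b = 4, c = 3.
So f(u) = -4u² + 4u + 3.
Then f(-1) = -5.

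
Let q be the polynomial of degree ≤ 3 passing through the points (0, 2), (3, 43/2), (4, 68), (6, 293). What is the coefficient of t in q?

Write q(t) = at^3 + bt^2 + ct + d. Substituting each data point gives a linear system:
  d = 2
  27a + 9b + 3c + d = 43/2
  64a + 16b + 4c + d = 68
  216a + 36b + 6c + d = 293
Solving the system yields a = 2, b = -4, c = 1/2, d = 2.
So q(t) = 2t³ - 4t² + (1/2)t + 2.
The coefficient of t is 1/2.

1/2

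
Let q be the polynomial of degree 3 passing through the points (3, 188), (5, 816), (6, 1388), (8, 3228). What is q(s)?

Write q(s) = as^3 + bs^2 + cs + d. Substituting each data point gives a linear system:
  27a + 9b + 3c + d = 188
  125a + 25b + 5c + d = 816
  216a + 36b + 6c + d = 1388
  512a + 64b + 8c + d = 3228
Solving the system yields a = 6, b = 2, c = 4, d = -4.
So q(s) = 6s³ + 2s² + 4s - 4.
Check: q(3) = 188. ✓

q(s) = 6s^3 + 2s^2 + 4s - 4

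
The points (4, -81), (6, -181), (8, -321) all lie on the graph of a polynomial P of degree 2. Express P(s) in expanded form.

P(s) = -5s^2 - 1

Write P(s) = as^2 + bs + c. Substituting each data point gives a linear system:
  16a + 4b + c = -81
  36a + 6b + c = -181
  64a + 8b + c = -321
Solving the system yields a = -5, b = 0, c = -1.
So P(s) = -5s² - 1.
Check: P(6) = -181. ✓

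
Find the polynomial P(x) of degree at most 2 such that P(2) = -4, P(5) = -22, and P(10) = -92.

Write P(x) = ax^2 + bx + c. Substituting each data point gives a linear system:
  4a + 2b + c = -4
  25a + 5b + c = -22
  100a + 10b + c = -92
Solving the system yields a = -1, b = 1, c = -2.
So P(x) = -x^2 + x - 2.
Check: P(10) = -92. ✓

P(x) = -x^2 + x - 2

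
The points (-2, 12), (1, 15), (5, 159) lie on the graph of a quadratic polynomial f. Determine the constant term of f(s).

Write f(s) = as^2 + bs + c. Substituting each data point gives a linear system:
  4a - 2b + c = 12
  a + b + c = 15
  25a + 5b + c = 159
Solving the system yields a = 5, b = 6, c = 4.
So f(s) = 5s^2 + 6s + 4.
The constant term is 4.

4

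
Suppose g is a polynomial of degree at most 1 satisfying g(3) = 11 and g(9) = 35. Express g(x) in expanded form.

Write g(x) = ax + b. Substituting each data point gives a linear system:
  3a + b = 11
  9a + b = 35
Solving the system yields a = 4, b = -1.
So g(x) = 4x - 1.
Check: g(9) = 35. ✓

g(x) = 4x - 1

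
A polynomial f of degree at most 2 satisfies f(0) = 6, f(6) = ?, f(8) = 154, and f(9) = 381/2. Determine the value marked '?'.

93

The 3 known points determine the degree-2 polynomial uniquely.
Write f(n) = an^2 + bn + c. Substituting each data point gives a linear system:
  c = 6
  64a + 8b + c = 154
  81a + 9b + c = 381/2
Solving the system yields a = 2, b = 5/2, c = 6.
So f(n) = 2n^2 + (5/2)n + 6.
Then f(6) = 93.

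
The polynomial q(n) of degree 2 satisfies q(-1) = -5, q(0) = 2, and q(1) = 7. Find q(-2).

-14

Using the Lagrange interpolation formula with nodes -1, 0, 1:
  L_0(n) = n(n - 1) / 2
  L_1(n) = (n + 1)(n - 1) / -1
  L_2(n) = (n + 1)n / 2
Then q(n) = -5·L_0(n) + 2·L_1(n) + 7·L_2(n).
Expanding and collecting terms gives q(n) = -n^2 + 6n + 2.
Evaluating at n = -2: q(-2) = -14.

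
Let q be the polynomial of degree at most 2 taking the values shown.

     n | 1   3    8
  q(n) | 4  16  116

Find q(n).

q(n) = 2n^2 - 2n + 4

Write q(n) = an^2 + bn + c. Substituting each data point gives a linear system:
  a + b + c = 4
  9a + 3b + c = 16
  64a + 8b + c = 116
Solving the system yields a = 2, b = -2, c = 4.
So q(n) = 2n² - 2n + 4.
Check: q(1) = 4. ✓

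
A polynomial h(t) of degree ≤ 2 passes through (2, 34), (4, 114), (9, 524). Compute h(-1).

4

Using the Lagrange interpolation formula with nodes 2, 4, 9:
  L_0(t) = (t - 4)(t - 9) / 14
  L_1(t) = (t - 2)(t - 9) / -10
  L_2(t) = (t - 2)(t - 4) / 35
Then h(t) = 34·L_0(t) + 114·L_1(t) + 524·L_2(t).
Expanding and collecting terms gives h(t) = 6t^2 + 4t + 2.
Evaluating at t = -1: h(-1) = 4.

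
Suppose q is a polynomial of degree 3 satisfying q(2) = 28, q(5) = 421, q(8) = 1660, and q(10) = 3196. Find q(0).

Using the Lagrange interpolation formula with nodes 2, 5, 8, 10:
  L_0(s) = (s - 5)(s - 8)(s - 10) / -144
  L_1(s) = (s - 2)(s - 8)(s - 10) / 45
  L_2(s) = (s - 2)(s - 5)(s - 10) / -36
  L_3(s) = (s - 2)(s - 5)(s - 8) / 80
Then q(s) = 28·L_0(s) + 421·L_1(s) + 1660·L_2(s) + 3196·L_3(s).
Expanding and collecting terms gives q(s) = 3s^3 + 2s^2 - 4.
Evaluating at s = 0: q(0) = -4.

-4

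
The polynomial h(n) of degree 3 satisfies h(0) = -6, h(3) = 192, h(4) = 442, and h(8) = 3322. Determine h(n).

Write h(n) = an^3 + bn^2 + cn + d. Substituting each data point gives a linear system:
  d = -6
  27a + 9b + 3c + d = 192
  64a + 16b + 4c + d = 442
  512a + 64b + 8c + d = 3322
Solving the system yields a = 6, b = 4, c = 0, d = -6.
So h(n) = 6n³ + 4n² - 6.
Check: h(8) = 3322. ✓

h(n) = 6n^3 + 4n^2 - 6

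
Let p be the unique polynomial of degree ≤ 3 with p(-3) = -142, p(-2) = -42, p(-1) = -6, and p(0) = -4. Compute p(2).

18

Using the Lagrange interpolation formula with nodes -3, -2, -1, 0:
  L_0(u) = (u + 2)(u + 1)u / -6
  L_1(u) = (u + 3)(u + 1)u / 2
  L_2(u) = (u + 3)(u + 2)u / -2
  L_3(u) = (u + 3)(u + 2)(u + 1) / 6
Then p(u) = -142·L_0(u) - 42·L_1(u) - 6·L_2(u) - 4·L_3(u).
Expanding and collecting terms gives p(u) = 5u^3 - 2u^2 - 5u - 4.
Evaluating at u = 2: p(2) = 18.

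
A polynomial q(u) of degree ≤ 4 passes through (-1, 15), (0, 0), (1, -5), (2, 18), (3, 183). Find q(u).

q(u) = 4u^4 - 5u^3 + u^2 - 5u

Write q(u) = au^4 + bu^3 + cu^2 + du + e. Substituting each data point gives a linear system:
  a - b + c - d + e = 15
  e = 0
  a + b + c + d + e = -5
  16a + 8b + 4c + 2d + e = 18
  81a + 27b + 9c + 3d + e = 183
Solving the system yields a = 4, b = -5, c = 1, d = -5, e = 0.
So q(u) = 4u⁴ - 5u³ + u² - 5u.
Check: q(1) = -5. ✓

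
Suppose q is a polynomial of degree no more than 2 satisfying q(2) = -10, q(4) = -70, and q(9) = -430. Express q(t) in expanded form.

q(t) = -6t^2 + 6t + 2

Write q(t) = at^2 + bt + c. Substituting each data point gives a linear system:
  4a + 2b + c = -10
  16a + 4b + c = -70
  81a + 9b + c = -430
Solving the system yields a = -6, b = 6, c = 2.
So q(t) = -6t² + 6t + 2.
Check: q(4) = -70. ✓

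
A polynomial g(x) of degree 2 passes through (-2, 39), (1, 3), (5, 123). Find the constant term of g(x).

Write g(x) = ax^2 + bx + c. Substituting each data point gives a linear system:
  4a - 2b + c = 39
  a + b + c = 3
  25a + 5b + c = 123
Solving the system yields a = 6, b = -6, c = 3.
So g(x) = 6x^2 - 6x + 3.
The constant term is 3.

3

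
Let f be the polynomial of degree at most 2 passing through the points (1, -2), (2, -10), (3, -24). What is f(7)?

Forward differences of the values at s = 1, 2, 3:
  f  : -2  -10  -24
  Δ  : -8  -14
  Δ^2: -6
The second differences are constant, confirming degree 2.
Interpolating (Newton forward form) and evaluating at s = 7 gives f(7) = -140.

-140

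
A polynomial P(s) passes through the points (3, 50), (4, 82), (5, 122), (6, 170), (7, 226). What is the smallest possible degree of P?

Forward differences of the values at s = 3, 4, 5, 6, 7:
  P  : 50  82  122  170  226
  Δ  : 32  40  48  56
  Δ^2: 8  8  8
  Δ^3: 0  0
  Δ^4: 0
The second differences are constant (8) and nonzero, while all higher differences vanish, so the minimal degree is 2.

2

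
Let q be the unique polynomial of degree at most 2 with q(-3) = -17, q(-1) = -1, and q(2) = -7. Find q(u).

Write q(u) = au^2 + bu + c. Substituting each data point gives a linear system:
  9a - 3b + c = -17
  a - b + c = -1
  4a + 2b + c = -7
Solving the system yields a = -2, b = 0, c = 1.
So q(u) = -2u^2 + 1.
Check: q(-1) = -1. ✓

q(u) = -2u^2 + 1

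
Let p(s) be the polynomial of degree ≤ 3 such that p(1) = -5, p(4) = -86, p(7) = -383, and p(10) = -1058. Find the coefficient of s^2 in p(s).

Write p(s) = as^3 + bs^2 + cs + d. Substituting each data point gives a linear system:
  a + b + c + d = -5
  64a + 16b + 4c + d = -86
  343a + 49b + 7c + d = -383
  1000a + 100b + 10c + d = -1058
Solving the system yields a = -1, b = 0, c = -6, d = 2.
So p(s) = -s^3 - 6s + 2.
The coefficient of s^2 is 0.

0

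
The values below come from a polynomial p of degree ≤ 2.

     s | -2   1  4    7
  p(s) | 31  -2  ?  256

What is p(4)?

73

The 3 known points determine the degree-2 polynomial uniquely.
Write p(s) = as^2 + bs + c. Substituting each data point gives a linear system:
  4a - 2b + c = 31
  a + b + c = -2
  49a + 7b + c = 256
Solving the system yields a = 6, b = -5, c = -3.
So p(s) = 6s^2 - 5s - 3.
Then p(4) = 73.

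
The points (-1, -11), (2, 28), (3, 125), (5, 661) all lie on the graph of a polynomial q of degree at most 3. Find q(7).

1893

Using the Lagrange interpolation formula with nodes -1, 2, 3, 5:
  L_0(n) = (n - 2)(n - 3)(n - 5) / -72
  L_1(n) = (n + 1)(n - 3)(n - 5) / 9
  L_2(n) = (n + 1)(n - 2)(n - 5) / -8
  L_3(n) = (n + 1)(n - 2)(n - 3) / 36
Then q(n) = -11·L_0(n) + 28·L_1(n) + 125·L_2(n) + 661·L_3(n).
Expanding and collecting terms gives q(n) = 6n^3 - 3n^2 - 2n - 4.
Evaluating at n = 7: q(7) = 1893.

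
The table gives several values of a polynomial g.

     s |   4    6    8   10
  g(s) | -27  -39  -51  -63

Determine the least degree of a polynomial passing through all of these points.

Forward differences of the values at s = 4, 6, 8, 10:
  g  : -27  -39  -51  -63
  Δ  : -12  -12  -12
  Δ^2: 0  0
  Δ^3: 0
The first differences are constant (-12) and nonzero, while all higher differences vanish, so the minimal degree is 1.

1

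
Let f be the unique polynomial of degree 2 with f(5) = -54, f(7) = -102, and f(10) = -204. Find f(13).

Using the Lagrange interpolation formula with nodes 5, 7, 10:
  L_0(s) = (s - 7)(s - 10) / 10
  L_1(s) = (s - 5)(s - 10) / -6
  L_2(s) = (s - 5)(s - 7) / 15
Then f(s) = -54·L_0(s) - 102·L_1(s) - 204·L_2(s).
Expanding and collecting terms gives f(s) = -2s^2 - 4.
Evaluating at s = 13: f(13) = -342.

-342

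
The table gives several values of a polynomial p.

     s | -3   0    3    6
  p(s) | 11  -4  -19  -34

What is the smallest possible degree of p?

1

Forward differences of the values at s = -3, 0, 3, 6:
  p  : 11  -4  -19  -34
  Δ  : -15  -15  -15
  Δ^2: 0  0
  Δ^3: 0
The first differences are constant (-15) and nonzero, while all higher differences vanish, so the minimal degree is 1.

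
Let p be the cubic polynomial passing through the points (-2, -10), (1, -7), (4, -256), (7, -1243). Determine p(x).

p(x) = -3x^3 - 5x^2 + 5x - 4

Write p(x) = ax^3 + bx^2 + cx + d. Substituting each data point gives a linear system:
  -8a + 4b - 2c + d = -10
  a + b + c + d = -7
  64a + 16b + 4c + d = -256
  343a + 49b + 7c + d = -1243
Solving the system yields a = -3, b = -5, c = 5, d = -4.
So p(x) = -3x^3 - 5x^2 + 5x - 4.
Check: p(4) = -256. ✓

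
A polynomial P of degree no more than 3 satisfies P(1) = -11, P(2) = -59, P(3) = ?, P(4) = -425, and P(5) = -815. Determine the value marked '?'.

On equispaced nodes a degree-3 polynomial has vanishing fourth forward difference, so
  P(1) - 4·P(2) + 6·P(3) - 4·P(4) + P(5) = 0.
Substituting the known values and solving for P(3):
  6·P(3) = -1110
  P(3) = -185.

-185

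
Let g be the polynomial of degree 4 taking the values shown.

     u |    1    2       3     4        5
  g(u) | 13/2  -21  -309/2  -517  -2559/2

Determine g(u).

Using the Lagrange interpolation formula with nodes 1, 2, 3, 4, 5:
  L_0(u) = (u - 2)(u - 3)(u - 4)(u - 5) / 24
  L_1(u) = (u - 1)(u - 3)(u - 4)(u - 5) / -6
  L_2(u) = (u - 1)(u - 2)(u - 4)(u - 5) / 4
  L_3(u) = (u - 1)(u - 2)(u - 3)(u - 5) / -6
  L_4(u) = (u - 1)(u - 2)(u - 3)(u - 4) / 24
Then g(u) = 13/2·L_0(u) - 21·L_1(u) - 309/2·L_2(u) - 517·L_3(u) - 2559/2·L_4(u).
Expanding and collecting terms gives g(u) = -2u^4 - (1/2)u^3 + 6u + 3.
Check: g(1) = 13/2. ✓

g(u) = -2u^4 - (1/2)u^3 + 6u + 3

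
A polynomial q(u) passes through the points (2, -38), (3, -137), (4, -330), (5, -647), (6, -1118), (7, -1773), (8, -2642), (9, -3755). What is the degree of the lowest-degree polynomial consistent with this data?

Forward differences of the values at u = 2, 3, 4, 5, 6, 7, 8, 9:
  q  : -38  -137  -330  -647  -1118  -1773  -2642  -3755
  Δ  : -99  -193  -317  -471  -655  -869  -1113
  Δ^2: -94  -124  -154  -184  -214  -244
  Δ^3: -30  -30  -30  -30  -30
  Δ^4: 0  0  0  0
  Δ^5: 0  0  0
  Δ^6: 0  0
  Δ^7: 0
The third differences are constant (-30) and nonzero, while all higher differences vanish, so the minimal degree is 3.

3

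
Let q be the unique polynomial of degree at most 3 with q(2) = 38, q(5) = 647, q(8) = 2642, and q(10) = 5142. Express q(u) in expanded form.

q(u) = 5u^3 + 2u^2 - 6u + 2

Using the Lagrange interpolation formula with nodes 2, 5, 8, 10:
  L_0(u) = (u - 5)(u - 8)(u - 10) / -144
  L_1(u) = (u - 2)(u - 8)(u - 10) / 45
  L_2(u) = (u - 2)(u - 5)(u - 10) / -36
  L_3(u) = (u - 2)(u - 5)(u - 8) / 80
Then q(u) = 38·L_0(u) + 647·L_1(u) + 2642·L_2(u) + 5142·L_3(u).
Expanding and collecting terms gives q(u) = 5u³ + 2u² - 6u + 2.
Check: q(10) = 5142. ✓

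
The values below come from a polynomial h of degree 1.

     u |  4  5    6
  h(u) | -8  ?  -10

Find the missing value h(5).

The 2 known points determine the degree-1 polynomial uniquely.
Write h(u) = au + b. Substituting each data point gives a linear system:
  4a + b = -8
  6a + b = -10
Solving the system yields a = -1, b = -4.
So h(u) = -u - 4.
Then h(5) = -9.

-9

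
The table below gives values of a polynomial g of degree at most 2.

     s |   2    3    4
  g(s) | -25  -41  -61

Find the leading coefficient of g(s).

-2

Write g(s) = as^2 + bs + c. Substituting each data point gives a linear system:
  4a + 2b + c = -25
  9a + 3b + c = -41
  16a + 4b + c = -61
Solving the system yields a = -2, b = -6, c = -5.
So g(s) = -2s² - 6s - 5.
The leading coefficient is -2.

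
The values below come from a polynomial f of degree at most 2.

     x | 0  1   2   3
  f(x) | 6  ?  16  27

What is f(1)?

9

The 3 known points determine the degree-2 polynomial uniquely.
Write f(x) = ax^2 + bx + c. Substituting each data point gives a linear system:
  c = 6
  4a + 2b + c = 16
  9a + 3b + c = 27
Solving the system yields a = 2, b = 1, c = 6.
So f(x) = 2x² + x + 6.
Then f(1) = 9.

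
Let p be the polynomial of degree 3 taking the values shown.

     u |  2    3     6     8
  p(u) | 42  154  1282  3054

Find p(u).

Using the Lagrange interpolation formula with nodes 2, 3, 6, 8:
  L_0(u) = (u - 3)(u - 6)(u - 8) / -24
  L_1(u) = (u - 2)(u - 6)(u - 8) / 15
  L_2(u) = (u - 2)(u - 3)(u - 8) / -24
  L_3(u) = (u - 2)(u - 3)(u - 6) / 60
Then p(u) = 42·L_0(u) + 154·L_1(u) + 1282·L_2(u) + 3054·L_3(u).
Expanding and collecting terms gives p(u) = 6u^3 - 2u - 2.
Check: p(3) = 154. ✓

p(u) = 6u^3 - 2u - 2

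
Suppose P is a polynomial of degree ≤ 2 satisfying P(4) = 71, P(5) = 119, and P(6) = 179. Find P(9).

431

Using the Lagrange interpolation formula with nodes 4, 5, 6:
  L_0(x) = (x - 5)(x - 6) / 2
  L_1(x) = (x - 4)(x - 6) / -1
  L_2(x) = (x - 4)(x - 5) / 2
Then P(x) = 71·L_0(x) + 119·L_1(x) + 179·L_2(x).
Expanding and collecting terms gives P(x) = 6x² - 6x - 1.
Evaluating at x = 9: P(9) = 431.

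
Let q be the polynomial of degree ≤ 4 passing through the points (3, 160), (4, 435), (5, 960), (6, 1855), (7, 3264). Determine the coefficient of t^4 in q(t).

1

Write q(t) = at^4 + bt^3 + ct^2 + dt + e. Substituting each data point gives a linear system:
  81a + 27b + 9c + 3d + e = 160
  256a + 64b + 16c + 4d + e = 435
  625a + 125b + 25c + 5d + e = 960
  1296a + 216b + 36c + 6d + e = 1855
  2401a + 343b + 49c + 7d + e = 3264
Solving the system yields a = 1, b = 2, c = 4, d = -2, e = -5.
So q(t) = t⁴ + 2t³ + 4t² - 2t - 5.
The leading coefficient is 1.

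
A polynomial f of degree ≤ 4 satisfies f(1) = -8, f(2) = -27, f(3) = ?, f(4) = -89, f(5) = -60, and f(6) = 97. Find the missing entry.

On equispaced nodes a degree-4 polynomial has vanishing fifth forward difference, so
  - f(1) + 5·f(2) - 10·f(3) + 10·f(4) - 5·f(5) + f(6) = 0.
Substituting the known values and solving for f(3):
  -10·f(3) = 620
  f(3) = -62.

-62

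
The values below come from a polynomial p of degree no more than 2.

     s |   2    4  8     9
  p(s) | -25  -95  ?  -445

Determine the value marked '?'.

The 3 known points determine the degree-2 polynomial uniquely.
Write p(s) = as^2 + bs + c. Substituting each data point gives a linear system:
  4a + 2b + c = -25
  16a + 4b + c = -95
  81a + 9b + c = -445
Solving the system yields a = -5, b = -5, c = 5.
So p(s) = -5s^2 - 5s + 5.
Then p(8) = -355.

-355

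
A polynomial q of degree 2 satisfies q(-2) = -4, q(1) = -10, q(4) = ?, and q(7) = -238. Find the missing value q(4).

On equispaced nodes a degree-2 polynomial has vanishing third forward difference, so
  - q(-2) + 3·q(1) - 3·q(4) + q(7) = 0.
Substituting the known values and solving for q(4):
  -3·q(4) = 264
  q(4) = -88.

-88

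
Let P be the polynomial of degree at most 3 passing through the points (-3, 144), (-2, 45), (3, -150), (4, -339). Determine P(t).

Write P(t) = at^3 + bt^2 + ct + d. Substituting each data point gives a linear system:
  -27a + 9b - 3c + d = 144
  -8a + 4b - 2c + d = 45
  27a + 9b + 3c + d = -150
  64a + 16b + 4c + d = -339
Solving the system yields a = -5, b = 0, c = -4, d = -3.
So P(t) = -5t^3 - 4t - 3.
Check: P(-3) = 144. ✓

P(t) = -5t^3 - 4t - 3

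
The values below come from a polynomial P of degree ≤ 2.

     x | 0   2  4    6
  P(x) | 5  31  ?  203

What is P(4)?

The 3 known points determine the degree-2 polynomial uniquely.
Write P(x) = ax^2 + bx + c. Substituting each data point gives a linear system:
  c = 5
  4a + 2b + c = 31
  36a + 6b + c = 203
Solving the system yields a = 5, b = 3, c = 5.
So P(x) = 5x^2 + 3x + 5.
Then P(4) = 97.

97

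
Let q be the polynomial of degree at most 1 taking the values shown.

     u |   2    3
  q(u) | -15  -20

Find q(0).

-5

Write q(u) = au + b. Substituting each data point gives a linear system:
  2a + b = -15
  3a + b = -20
Solving the system yields a = -5, b = -5.
So q(u) = -5u - 5.
Then q(0) = -5.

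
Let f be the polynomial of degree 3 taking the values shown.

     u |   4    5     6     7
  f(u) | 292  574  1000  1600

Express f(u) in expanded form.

Write f(u) = au^3 + bu^2 + cu + d. Substituting each data point gives a linear system:
  64a + 16b + 4c + d = 292
  125a + 25b + 5c + d = 574
  216a + 36b + 6c + d = 1000
  343a + 49b + 7c + d = 1600
Solving the system yields a = 5, b = -3, c = 4, d = 4.
So f(u) = 5u^3 - 3u^2 + 4u + 4.
Check: f(6) = 1000. ✓

f(u) = 5u^3 - 3u^2 + 4u + 4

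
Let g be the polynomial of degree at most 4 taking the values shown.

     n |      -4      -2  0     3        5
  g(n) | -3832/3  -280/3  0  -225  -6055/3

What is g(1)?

Using the Lagrange interpolation formula with nodes -4, -2, 0, 3, 5:
  L_0(n) = (n + 2)n(n - 3)(n - 5) / 504
  L_1(n) = (n + 4)n(n - 3)(n - 5) / -140
  L_2(n) = (n + 4)(n + 2)(n - 3)(n - 5) / 120
  L_3(n) = (n + 4)(n + 2)n(n - 5) / -210
  L_4(n) = (n + 4)(n + 2)n(n - 3) / 630
Then g(n) = -3832/3·L_0(n) - 280/3·L_1(n) + 0·L_2(n) - 225·L_3(n) - 6055/3·L_4(n).
Expanding and collecting terms gives g(n) = -4n^4 + 4n^3 - (1/3)n^2 - 2n.
Evaluating at n = 1: g(1) = -7/3.

-7/3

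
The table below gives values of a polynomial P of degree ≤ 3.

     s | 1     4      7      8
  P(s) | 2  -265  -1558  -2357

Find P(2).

-23

Using the Lagrange interpolation formula with nodes 1, 4, 7, 8:
  L_0(s) = (s - 4)(s - 7)(s - 8) / -126
  L_1(s) = (s - 1)(s - 7)(s - 8) / 36
  L_2(s) = (s - 1)(s - 4)(s - 8) / -18
  L_3(s) = (s - 1)(s - 4)(s - 7) / 28
Then P(s) = 2·L_0(s) - 265·L_1(s) - 1558·L_2(s) - 2357·L_3(s).
Expanding and collecting terms gives P(s) = -5s^3 + 3s^2 + s + 3.
Evaluating at s = 2: P(2) = -23.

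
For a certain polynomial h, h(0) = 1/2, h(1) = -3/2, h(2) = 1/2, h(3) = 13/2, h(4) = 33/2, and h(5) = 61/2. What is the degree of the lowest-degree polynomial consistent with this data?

Forward differences of the values at t = 0, 1, 2, 3, 4, 5:
  h  : 1/2  -3/2  1/2  13/2  33/2  61/2
  Δ  : -2  2  6  10  14
  Δ^2: 4  4  4  4
  Δ^3: 0  0  0
  Δ^4: 0  0
  Δ^5: 0
The second differences are constant (4) and nonzero, while all higher differences vanish, so the minimal degree is 2.

2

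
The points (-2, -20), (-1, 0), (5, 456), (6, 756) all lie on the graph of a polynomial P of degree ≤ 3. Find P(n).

P(n) = 3n^3 + 2n^2 + 5n + 6

Write P(n) = an^3 + bn^2 + cn + d. Substituting each data point gives a linear system:
  -8a + 4b - 2c + d = -20
  -a + b - c + d = 0
  125a + 25b + 5c + d = 456
  216a + 36b + 6c + d = 756
Solving the system yields a = 3, b = 2, c = 5, d = 6.
So P(n) = 3n^3 + 2n^2 + 5n + 6.
Check: P(6) = 756. ✓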